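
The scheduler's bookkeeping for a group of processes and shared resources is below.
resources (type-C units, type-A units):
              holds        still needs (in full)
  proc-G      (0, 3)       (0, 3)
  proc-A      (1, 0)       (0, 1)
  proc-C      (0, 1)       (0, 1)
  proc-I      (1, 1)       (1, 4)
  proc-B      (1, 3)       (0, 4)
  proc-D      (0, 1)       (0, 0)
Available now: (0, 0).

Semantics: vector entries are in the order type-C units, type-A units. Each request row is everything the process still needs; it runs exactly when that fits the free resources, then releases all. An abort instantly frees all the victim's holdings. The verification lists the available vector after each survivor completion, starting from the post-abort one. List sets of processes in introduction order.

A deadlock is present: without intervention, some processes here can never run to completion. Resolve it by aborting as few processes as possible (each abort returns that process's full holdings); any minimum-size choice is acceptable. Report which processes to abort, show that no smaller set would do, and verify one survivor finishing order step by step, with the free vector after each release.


Minimum abort set: proc-G.
Key observation: no ordering could ever have run proc-I before the abort of proc-G; with (0, 3) back in the pool it fits at step 3.
Minimality: the empty abort set fails — the state is deadlocked as it stands.
One survivor order: proc-D, proc-A, proc-I, proc-C, proc-B. Check, step by step (post-abort pool first):
  pool = (0, 3)
  proc-D needs (0, 0) <= (0, 3) -> finishes; pool += (0, 1) = (0, 4)
  proc-A needs (0, 1) <= (0, 4) -> finishes; pool += (1, 0) = (1, 4)
  proc-I needs (1, 4) <= (1, 4) -> finishes; pool += (1, 1) = (2, 5)
  proc-C needs (0, 1) <= (2, 5) -> finishes; pool += (0, 1) = (2, 6)
  proc-B needs (0, 4) <= (2, 6) -> finishes; pool += (1, 3) = (3, 9)


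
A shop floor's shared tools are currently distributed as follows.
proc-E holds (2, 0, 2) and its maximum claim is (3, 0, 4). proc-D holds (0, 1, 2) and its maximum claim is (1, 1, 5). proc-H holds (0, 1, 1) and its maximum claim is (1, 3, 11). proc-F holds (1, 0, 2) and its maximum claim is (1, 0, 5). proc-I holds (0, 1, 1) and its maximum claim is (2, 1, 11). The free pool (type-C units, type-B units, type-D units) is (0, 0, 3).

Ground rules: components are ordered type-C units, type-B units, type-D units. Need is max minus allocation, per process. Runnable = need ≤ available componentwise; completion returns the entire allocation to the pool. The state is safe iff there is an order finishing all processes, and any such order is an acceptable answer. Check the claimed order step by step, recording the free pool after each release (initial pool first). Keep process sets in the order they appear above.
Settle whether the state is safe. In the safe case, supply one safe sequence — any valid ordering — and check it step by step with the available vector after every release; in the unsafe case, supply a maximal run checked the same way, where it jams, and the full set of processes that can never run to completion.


UNSAFE — no complete ordering exists.
Key observation: type-D units is the bottleneck — with proc-F, proc-E, proc-D done the pool holds (3, 1, 9), short of every remaining need.
A maximal execution: proc-F, proc-E, proc-D — then nothing else fits. Walking it through:
  pool = (0, 0, 3)
  run proc-F (needs (0, 0, 3), free (0, 0, 3)); after release of (1, 0, 2) the pool is (1, 0, 5)
  run proc-E (needs (1, 0, 2), free (1, 0, 5)); after release of (2, 0, 2) the pool is (3, 0, 7)
  run proc-D (needs (1, 0, 3), free (3, 0, 7)); after release of (0, 1, 2) the pool is (3, 1, 9)
  proc-H cannot run: need (1, 2, 10) vs free (3, 1, 9) (insufficient type-B units and type-D units)
  proc-I cannot run: need (2, 0, 10) vs free (3, 1, 9) (insufficient type-D units)
Processes that can never finish: proc-H and proc-I.


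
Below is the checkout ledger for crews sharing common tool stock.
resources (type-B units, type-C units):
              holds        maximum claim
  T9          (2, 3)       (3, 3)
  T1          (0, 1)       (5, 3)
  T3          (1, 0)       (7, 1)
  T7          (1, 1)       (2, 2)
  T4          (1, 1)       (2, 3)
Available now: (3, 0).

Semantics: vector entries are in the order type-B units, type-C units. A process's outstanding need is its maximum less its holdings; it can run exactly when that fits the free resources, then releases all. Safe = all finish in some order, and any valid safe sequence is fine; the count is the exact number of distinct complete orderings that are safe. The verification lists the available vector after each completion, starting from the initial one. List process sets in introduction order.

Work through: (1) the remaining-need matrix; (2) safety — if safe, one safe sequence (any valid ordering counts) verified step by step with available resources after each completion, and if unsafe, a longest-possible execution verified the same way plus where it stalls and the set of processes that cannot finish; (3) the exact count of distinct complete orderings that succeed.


(1) Need matrix, components ordered type-B units, type-C units:
  T9: (1, 0)
  T1: (5, 2)
  T3: (6, 1)
  T7: (1, 1)
  T4: (1, 2)
(2) SAFE. One safe sequence: T9, T1, T4, T3, T7.
Key observation: at T1 the run first touches a limit — (5, 2) against (5, 3), exact on a resource it actually requests.
Verifying each step:
  pool = (3, 0)
  T9: need (1, 0) fits (3, 0); releases (2, 3), pool now (5, 3)
  T1: need (5, 2) fits (5, 3); releases (0, 1), pool now (5, 4)
  T4: need (1, 2) fits (5, 4); releases (1, 1), pool now (6, 5)
  T3: need (6, 1) fits (6, 5); releases (1, 0), pool now (7, 5)
  T7: need (1, 1) fits (7, 5); releases (1, 1), pool now (8, 6)
(3) Precisely 16 of the possible complete orderings are safe sequences.


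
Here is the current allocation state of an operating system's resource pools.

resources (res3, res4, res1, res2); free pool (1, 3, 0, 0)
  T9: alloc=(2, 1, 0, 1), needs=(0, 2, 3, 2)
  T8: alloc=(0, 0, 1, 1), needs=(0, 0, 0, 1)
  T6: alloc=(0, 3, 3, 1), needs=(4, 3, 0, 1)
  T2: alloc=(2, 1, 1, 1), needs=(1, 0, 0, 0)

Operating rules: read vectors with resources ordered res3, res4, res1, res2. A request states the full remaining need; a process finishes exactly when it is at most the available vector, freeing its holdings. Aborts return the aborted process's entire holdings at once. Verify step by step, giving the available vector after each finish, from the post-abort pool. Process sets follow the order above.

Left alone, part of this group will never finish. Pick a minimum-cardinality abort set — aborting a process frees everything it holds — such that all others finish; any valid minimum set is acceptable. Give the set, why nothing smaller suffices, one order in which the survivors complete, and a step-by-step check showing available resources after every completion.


Abort T9.
Key observation: T6 was stuck for good until T9 gave back (2, 1, 0, 1); in the order shown it finishes at step 2.
No smaller set exists: with zero aborts the deadlock remains.
The survivors complete as T2, T6, T8. Check, step by step (starting from the post-abort pool):
  pool = (3, 4, 0, 1)
  T2 needs (1, 0, 0, 0) <= (3, 4, 0, 1) -> finishes; pool += (2, 1, 1, 1) = (5, 5, 1, 2)
  T6 needs (4, 3, 0, 1) <= (5, 5, 1, 2) -> finishes; pool += (0, 3, 3, 1) = (5, 8, 4, 3)
  T8 needs (0, 0, 0, 1) <= (5, 8, 4, 3) -> finishes; pool += (0, 0, 1, 1) = (5, 8, 5, 4)


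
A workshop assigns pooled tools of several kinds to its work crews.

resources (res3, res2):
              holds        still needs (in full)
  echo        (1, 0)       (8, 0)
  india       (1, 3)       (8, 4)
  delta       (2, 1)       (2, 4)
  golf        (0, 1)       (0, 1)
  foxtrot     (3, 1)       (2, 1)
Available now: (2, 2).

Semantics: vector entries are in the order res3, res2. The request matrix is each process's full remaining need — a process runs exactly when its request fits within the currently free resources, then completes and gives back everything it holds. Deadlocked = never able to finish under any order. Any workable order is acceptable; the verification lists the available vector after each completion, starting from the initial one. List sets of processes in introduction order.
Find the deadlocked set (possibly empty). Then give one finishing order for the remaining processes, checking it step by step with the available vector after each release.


Deadlocked set: echo and india.
Key observation: res3 is the bottleneck — with golf, foxtrot, delta done the pool holds (7, 5), short of every remaining need.
One completion order for the rest: golf, foxtrot, delta. Walking it through:
  pool = (2, 2)
  golf needs (0, 1) <= (2, 2) -> finishes; pool += (0, 1) = (2, 3)
  foxtrot needs (2, 1) <= (2, 3) -> finishes; pool += (3, 1) = (5, 4)
  delta needs (2, 4) <= (5, 4) -> finishes; pool += (2, 1) = (7, 5)
The stuck group stays short no matter what:
  echo cannot run: need (8, 0) vs free (7, 5) (insufficient res3)
  india cannot run: need (8, 4) vs free (7, 5) (insufficient res3)


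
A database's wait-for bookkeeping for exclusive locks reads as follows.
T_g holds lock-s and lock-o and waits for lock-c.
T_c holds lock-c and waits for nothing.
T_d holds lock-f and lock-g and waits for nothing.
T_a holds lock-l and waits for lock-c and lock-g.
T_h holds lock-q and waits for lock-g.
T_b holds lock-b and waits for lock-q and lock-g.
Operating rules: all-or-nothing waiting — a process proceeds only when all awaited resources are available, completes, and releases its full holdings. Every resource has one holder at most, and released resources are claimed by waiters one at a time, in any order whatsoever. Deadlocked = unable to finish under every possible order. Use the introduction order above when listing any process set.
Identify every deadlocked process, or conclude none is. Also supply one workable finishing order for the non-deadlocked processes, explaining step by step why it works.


No process is deadlocked.
Key observation: all waits point, directly or indirectly, at processes that can finish, so nothing is permanently blocked.
One completion order for the rest: T_c, T_d, T_h, T_b, T_g, T_a.
Walking it through:
  T_c: no waits; runs immediately, freeing lock-c
  T_d: no waits; runs immediately, freeing lock-f and lock-g
  run T_h (all its waits — lock-g — are resolved); releases lock-q
  run T_b (all its waits — lock-q and lock-g — are resolved); releases lock-b
  run T_g (all its waits — lock-c — are resolved); releases lock-s and lock-o
  run T_a (all its waits — lock-c and lock-g — are resolved); releases lock-l


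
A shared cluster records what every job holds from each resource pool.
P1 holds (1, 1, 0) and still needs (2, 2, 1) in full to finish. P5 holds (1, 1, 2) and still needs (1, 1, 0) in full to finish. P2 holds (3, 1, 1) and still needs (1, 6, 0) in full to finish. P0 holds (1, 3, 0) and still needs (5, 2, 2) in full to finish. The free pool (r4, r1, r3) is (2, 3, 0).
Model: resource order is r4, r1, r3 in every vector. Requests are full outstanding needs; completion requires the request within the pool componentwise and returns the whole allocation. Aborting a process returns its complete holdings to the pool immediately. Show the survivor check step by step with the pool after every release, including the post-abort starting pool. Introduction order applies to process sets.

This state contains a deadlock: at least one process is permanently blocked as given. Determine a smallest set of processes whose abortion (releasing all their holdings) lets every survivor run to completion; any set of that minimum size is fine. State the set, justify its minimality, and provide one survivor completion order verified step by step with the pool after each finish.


Abort P0.
Key observation: no ordering could ever have run P2 before the abort of P0; with (1, 3, 0) back in the pool it fits at step 2.
No smaller set exists: with zero aborts the deadlock remains.
One survivor order: P5, P2, P1. Check, step by step (post-abort pool first):
  pool = (3, 6, 0)
  run P5 (needs (1, 1, 0), free (3, 6, 0)); after release of (1, 1, 2) the pool is (4, 7, 2)
  run P2 (needs (1, 6, 0), free (4, 7, 2)); after release of (3, 1, 1) the pool is (7, 8, 3)
  run P1 (needs (2, 2, 1), free (7, 8, 3)); after release of (1, 1, 0) the pool is (8, 9, 3)


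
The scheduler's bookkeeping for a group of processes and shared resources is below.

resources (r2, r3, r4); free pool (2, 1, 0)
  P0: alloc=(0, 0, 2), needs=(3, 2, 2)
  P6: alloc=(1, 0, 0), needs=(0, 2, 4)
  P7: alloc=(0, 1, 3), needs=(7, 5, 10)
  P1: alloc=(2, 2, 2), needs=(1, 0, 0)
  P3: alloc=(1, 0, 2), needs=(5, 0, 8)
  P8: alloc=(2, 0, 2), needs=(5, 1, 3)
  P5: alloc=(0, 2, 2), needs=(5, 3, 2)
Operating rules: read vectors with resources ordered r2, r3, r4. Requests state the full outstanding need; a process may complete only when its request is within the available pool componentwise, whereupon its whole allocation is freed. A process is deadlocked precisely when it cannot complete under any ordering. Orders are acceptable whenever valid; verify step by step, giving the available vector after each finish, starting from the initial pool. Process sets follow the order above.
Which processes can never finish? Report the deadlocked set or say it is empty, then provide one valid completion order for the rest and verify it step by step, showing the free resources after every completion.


The deadlocked set is empty.
Key observation: P1 can run right away; the returned allocation unlocks the remaining processes in turn.
A valid finishing order for the others: P1, P0, P6, P8, P5, P3, P7. Verifying each step:
  pool = (2, 1, 0)
  P1 needs (1, 0, 0) <= (2, 1, 0) -> finishes; pool += (2, 2, 2) = (4, 3, 2)
  P0 needs (3, 2, 2) <= (4, 3, 2) -> finishes; pool += (0, 0, 2) = (4, 3, 4)
  P6 needs (0, 2, 4) <= (4, 3, 4) -> finishes; pool += (1, 0, 0) = (5, 3, 4)
  P8 needs (5, 1, 3) <= (5, 3, 4) -> finishes; pool += (2, 0, 2) = (7, 3, 6)
  P5 needs (5, 3, 2) <= (7, 3, 6) -> finishes; pool += (0, 2, 2) = (7, 5, 8)
  P3 needs (5, 0, 8) <= (7, 5, 8) -> finishes; pool += (1, 0, 2) = (8, 5, 10)
  P7 needs (7, 5, 10) <= (8, 5, 10) -> finishes; pool += (0, 1, 3) = (8, 6, 13)


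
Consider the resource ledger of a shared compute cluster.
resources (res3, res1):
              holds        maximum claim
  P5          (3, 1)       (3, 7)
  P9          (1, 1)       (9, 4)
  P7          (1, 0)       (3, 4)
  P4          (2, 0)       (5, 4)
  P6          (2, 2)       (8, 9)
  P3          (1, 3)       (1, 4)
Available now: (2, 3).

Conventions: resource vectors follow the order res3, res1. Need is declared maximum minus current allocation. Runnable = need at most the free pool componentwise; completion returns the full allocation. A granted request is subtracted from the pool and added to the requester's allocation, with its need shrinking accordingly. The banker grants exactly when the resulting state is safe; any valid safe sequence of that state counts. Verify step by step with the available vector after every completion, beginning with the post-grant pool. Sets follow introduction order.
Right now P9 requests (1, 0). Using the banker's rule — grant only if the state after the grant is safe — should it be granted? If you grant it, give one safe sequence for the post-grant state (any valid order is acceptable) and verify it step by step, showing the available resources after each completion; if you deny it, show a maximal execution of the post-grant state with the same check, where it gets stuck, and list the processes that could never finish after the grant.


GRANT. The post-grant state is safe; one safe sequence: P3, P7, P5, P4, P6, P9.
Key observation: after the grant the pool drops to (1, 3), which still lets P3 finish first and unwind the rest.
Check on the post-grant state, step by step:
  pool = (1, 3)
  P3: need (0, 1) fits (1, 3); releases (1, 3), pool now (2, 6)
  P7: need (2, 4) fits (2, 6); releases (1, 0), pool now (3, 6)
  P5: need (0, 6) fits (3, 6); releases (3, 1), pool now (6, 7)
  P4: need (3, 4) fits (6, 7); releases (2, 0), pool now (8, 7)
  P6: need (6, 7) fits (8, 7); releases (2, 2), pool now (10, 9)
  P9: need (7, 3) fits (10, 9); releases (2, 1), pool now (12, 10)


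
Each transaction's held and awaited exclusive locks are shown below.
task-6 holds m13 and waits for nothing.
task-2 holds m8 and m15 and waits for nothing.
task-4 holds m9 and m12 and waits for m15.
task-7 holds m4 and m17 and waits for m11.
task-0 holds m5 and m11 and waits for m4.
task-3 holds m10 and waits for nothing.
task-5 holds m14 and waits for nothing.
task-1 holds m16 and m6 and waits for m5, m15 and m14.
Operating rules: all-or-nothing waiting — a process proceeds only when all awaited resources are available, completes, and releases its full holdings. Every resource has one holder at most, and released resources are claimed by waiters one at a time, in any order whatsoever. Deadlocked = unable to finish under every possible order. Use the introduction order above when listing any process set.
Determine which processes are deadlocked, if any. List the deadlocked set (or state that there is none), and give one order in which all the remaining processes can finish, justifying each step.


Deadlocked: task-7, task-0 and task-1.
Key observation: task-7 -> task-0 -> task-7 is a circular wait — nothing in it can go first; task-1 waits into the deadlock from upstream.
One completion order for the rest: task-5, task-3, task-2, task-4, task-6.
Step-by-step check:
  run task-5 (it waits on nothing); releases m14
  run task-3 (it waits on nothing); releases m10
  run task-2 (it waits on nothing); releases m8 and m15
  task-4: everything it awaited (m15) is free; runs, freeing m9 and m12
  run task-6 (it waits on nothing); releases m13


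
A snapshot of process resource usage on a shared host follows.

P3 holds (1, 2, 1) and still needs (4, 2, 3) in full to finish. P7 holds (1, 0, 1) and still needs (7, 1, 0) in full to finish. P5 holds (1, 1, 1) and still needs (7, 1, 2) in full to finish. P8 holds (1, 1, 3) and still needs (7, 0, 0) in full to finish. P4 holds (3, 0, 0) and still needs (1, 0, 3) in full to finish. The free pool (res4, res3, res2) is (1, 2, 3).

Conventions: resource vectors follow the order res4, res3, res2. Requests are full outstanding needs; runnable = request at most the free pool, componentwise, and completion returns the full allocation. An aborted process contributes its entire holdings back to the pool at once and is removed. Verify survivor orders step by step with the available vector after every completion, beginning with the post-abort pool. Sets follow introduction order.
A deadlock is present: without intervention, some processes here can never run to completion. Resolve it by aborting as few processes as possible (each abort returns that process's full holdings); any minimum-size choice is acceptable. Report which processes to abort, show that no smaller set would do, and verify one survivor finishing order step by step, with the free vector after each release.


Minimum abort set: P5 and P8.
Key observation: the deadlocked P7 becomes finishable only because P5 and P8 released (2, 2, 4); it completes at step 3 below.
Why nothing smaller works — every single abort fails: P3 alone leaves P7 blocked (short on res4); P7 alone leaves P5 blocked (short on res4); P5 alone leaves P7 blocked (short on res4); P8 alone leaves P7 blocked (short on res4); P4 alone leaves P7 blocked (short on res4).
The survivors complete as P4, P3, P7. Step-by-step check (starting from the post-abort pool):
  pool = (3, 4, 7)
  run P4 (needs (1, 0, 3), free (3, 4, 7)); after release of (3, 0, 0) the pool is (6, 4, 7)
  run P3 (needs (4, 2, 3), free (6, 4, 7)); after release of (1, 2, 1) the pool is (7, 6, 8)
  run P7 (needs (7, 1, 0), free (7, 6, 8)); after release of (1, 0, 1) the pool is (8, 6, 9)


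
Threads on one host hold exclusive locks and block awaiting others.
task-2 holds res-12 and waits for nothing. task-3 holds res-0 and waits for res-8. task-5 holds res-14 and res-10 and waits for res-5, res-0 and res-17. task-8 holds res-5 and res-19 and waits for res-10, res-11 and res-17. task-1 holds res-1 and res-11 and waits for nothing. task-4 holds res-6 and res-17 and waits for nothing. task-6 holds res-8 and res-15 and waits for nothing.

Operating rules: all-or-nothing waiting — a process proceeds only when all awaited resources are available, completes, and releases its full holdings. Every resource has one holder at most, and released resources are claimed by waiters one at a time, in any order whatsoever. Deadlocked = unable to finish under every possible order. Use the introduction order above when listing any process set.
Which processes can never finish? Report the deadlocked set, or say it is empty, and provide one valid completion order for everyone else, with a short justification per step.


Deadlocked set: task-5 and task-8.
Key observation: the waits loop around task-5 -> task-8 -> task-5 with no way out; no other process is dragged down with it.
One completion order for the rest: task-6, task-4, task-2, task-3, task-1.
Check, step by step:
  run task-6 (it waits on nothing); releases res-8 and res-15
  run task-4 (it waits on nothing); releases res-6 and res-17
  run task-2 (it waits on nothing); releases res-12
  task-3 waits on res-8 — all released -> runs and releases res-0
  run task-1 (it waits on nothing); releases res-1 and res-11


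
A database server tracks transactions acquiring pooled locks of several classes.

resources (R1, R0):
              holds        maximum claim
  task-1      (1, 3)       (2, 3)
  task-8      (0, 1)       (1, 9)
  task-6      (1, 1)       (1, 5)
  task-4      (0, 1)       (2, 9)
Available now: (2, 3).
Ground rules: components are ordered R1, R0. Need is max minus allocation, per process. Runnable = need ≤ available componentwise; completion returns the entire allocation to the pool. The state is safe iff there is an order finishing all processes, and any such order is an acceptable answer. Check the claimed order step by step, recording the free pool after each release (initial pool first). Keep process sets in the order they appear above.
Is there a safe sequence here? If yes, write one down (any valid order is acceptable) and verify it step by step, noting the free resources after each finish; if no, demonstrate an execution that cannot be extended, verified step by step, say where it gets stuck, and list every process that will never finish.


The state is UNSAFE.
Key observation: even finishing task-1, task-6 leaves just (4, 7) free — too little R0 for any of the remaining processes.
A maximal execution: task-1, task-6 — then nothing else fits. Step-by-step check:
  pool = (2, 3)
  task-1 needs (1, 0) <= (2, 3) -> finishes; pool += (1, 3) = (3, 6)
  task-6 needs (0, 4) <= (3, 6) -> finishes; pool += (1, 1) = (4, 7)
  blocked: task-8 wants (1, 8), pool (4, 7) — not enough R0
  blocked: task-4 wants (2, 8), pool (4, 7) — not enough R0
Never able to finish: task-8 and task-4.


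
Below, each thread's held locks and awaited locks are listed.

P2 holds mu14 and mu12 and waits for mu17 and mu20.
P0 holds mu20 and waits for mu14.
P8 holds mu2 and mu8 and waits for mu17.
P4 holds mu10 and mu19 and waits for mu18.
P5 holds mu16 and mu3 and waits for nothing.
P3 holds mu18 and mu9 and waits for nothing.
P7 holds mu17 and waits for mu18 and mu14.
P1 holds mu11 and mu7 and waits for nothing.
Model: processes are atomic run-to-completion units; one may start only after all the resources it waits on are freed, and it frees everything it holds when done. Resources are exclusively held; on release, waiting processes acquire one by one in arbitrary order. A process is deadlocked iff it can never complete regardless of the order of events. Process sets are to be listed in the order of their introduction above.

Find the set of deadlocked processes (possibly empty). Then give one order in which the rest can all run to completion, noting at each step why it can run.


The deadlocked set is P2, P0, P8 and P7.
Key observation: the cycle P2 -> P0 -> P2 can never break — each member waits on the next; P7 is caught in further circular waits and P8 waits into the deadlock from upstream.
One completion order for the rest: P3, P5, P1, P4.
Check, step by step:
  P3 waits on nothing -> runs at once and releases mu18 and mu9
  P5 waits on nothing -> runs at once and releases mu16 and mu3
  P1 waits on nothing -> runs at once and releases mu11 and mu7
  P4 waits on mu18 — all released -> runs and releases mu10 and mu19


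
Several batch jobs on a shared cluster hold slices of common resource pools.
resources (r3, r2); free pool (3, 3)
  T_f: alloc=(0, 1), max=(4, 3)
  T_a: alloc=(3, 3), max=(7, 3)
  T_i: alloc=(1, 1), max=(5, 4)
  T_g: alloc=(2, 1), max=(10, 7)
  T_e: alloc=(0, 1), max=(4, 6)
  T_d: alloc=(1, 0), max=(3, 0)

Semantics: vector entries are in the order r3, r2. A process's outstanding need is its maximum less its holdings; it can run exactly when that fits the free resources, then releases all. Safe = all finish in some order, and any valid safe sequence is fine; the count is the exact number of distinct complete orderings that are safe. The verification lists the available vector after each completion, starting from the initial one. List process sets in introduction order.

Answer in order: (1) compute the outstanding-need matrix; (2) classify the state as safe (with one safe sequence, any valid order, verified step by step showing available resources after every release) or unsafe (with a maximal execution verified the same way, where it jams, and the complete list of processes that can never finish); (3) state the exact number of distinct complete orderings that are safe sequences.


(1) Need matrix, components ordered r3, r2:
  T_f: (4, 2)
  T_a: (4, 0)
  T_i: (4, 3)
  T_g: (8, 6)
  T_e: (4, 5)
  T_d: (2, 0)
(2) SAFE — a valid safe sequence is T_d, T_a, T_i, T_f, T_g, T_e.
Key observation: T_a marks the first exact bind of the order: its need (4, 0) fits the free (4, 3) with zero slack on a requested resource.
Check, step by step:
  pool = (3, 3)
  T_d: need (2, 0) fits (3, 3); releases (1, 0), pool now (4, 3)
  T_a: need (4, 0) fits (4, 3); releases (3, 3), pool now (7, 6)
  T_i: need (4, 3) fits (7, 6); releases (1, 1), pool now (8, 7)
  T_f: need (4, 2) fits (8, 7); releases (0, 1), pool now (8, 8)
  T_g: need (8, 6) fits (8, 8); releases (2, 1), pool now (10, 9)
  T_e: need (4, 5) fits (10, 9); releases (0, 1), pool now (10, 10)
(3) The exact count: 27 of the possible complete orderings are safe sequences.


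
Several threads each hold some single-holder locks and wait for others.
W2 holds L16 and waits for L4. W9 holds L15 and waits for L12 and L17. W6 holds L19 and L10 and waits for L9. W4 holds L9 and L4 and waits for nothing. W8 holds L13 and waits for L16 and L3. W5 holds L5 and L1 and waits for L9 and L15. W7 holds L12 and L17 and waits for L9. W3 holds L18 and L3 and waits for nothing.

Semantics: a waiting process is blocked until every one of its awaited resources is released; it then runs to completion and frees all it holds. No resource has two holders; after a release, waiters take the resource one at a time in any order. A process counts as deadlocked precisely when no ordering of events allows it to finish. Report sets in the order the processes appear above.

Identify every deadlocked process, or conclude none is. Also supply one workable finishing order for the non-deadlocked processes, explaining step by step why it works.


No process is deadlocked.
Key observation: the waits form no ring: some process can always run, and its releases unblock the others one by one.
One completion order for the rest: W4, W7, W3, W6, W9, W2, W8, W5.
Check, step by step:
  W4 waits on nothing -> runs at once and releases L9 and L4
  run W7 (all its waits — L9 — are resolved); releases L12 and L17
  W3 waits on nothing -> runs at once and releases L18 and L3
  run W6 (all its waits — L9 — are resolved); releases L19 and L10
  run W9 (all its waits — L12 and L17 — are resolved); releases L15
  run W2 (all its waits — L4 — are resolved); releases L16
  run W8 (all its waits — L16 and L3 — are resolved); releases L13
  run W5 (all its waits — L9 and L15 — are resolved); releases L5 and L1


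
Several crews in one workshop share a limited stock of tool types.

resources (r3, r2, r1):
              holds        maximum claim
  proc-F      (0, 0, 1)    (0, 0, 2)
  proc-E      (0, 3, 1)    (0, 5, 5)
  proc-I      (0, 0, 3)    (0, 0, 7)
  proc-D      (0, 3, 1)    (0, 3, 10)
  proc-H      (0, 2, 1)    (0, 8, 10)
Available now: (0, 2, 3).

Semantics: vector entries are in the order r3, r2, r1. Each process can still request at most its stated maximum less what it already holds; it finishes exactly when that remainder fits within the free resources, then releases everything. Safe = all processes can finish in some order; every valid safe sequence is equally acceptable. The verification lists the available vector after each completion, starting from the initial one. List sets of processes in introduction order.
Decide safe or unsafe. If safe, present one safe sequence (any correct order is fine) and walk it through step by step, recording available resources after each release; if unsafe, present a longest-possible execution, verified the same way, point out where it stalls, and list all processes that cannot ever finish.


UNSAFE — no complete ordering exists.
Key observation: even finishing proc-F, proc-E, proc-I leaves just (0, 5, 8) free — too little r1 for any of the remaining processes.
Going as far as possible: proc-F, proc-E, proc-I; after that, nothing fits. Step-by-step check:
  pool = (0, 2, 3)
  run proc-F (needs (0, 0, 1), free (0, 2, 3)); after release of (0, 0, 1) the pool is (0, 2, 4)
  run proc-E (needs (0, 2, 4), free (0, 2, 4)); after release of (0, 3, 1) the pool is (0, 5, 5)
  run proc-I (needs (0, 0, 4), free (0, 5, 5)); after release of (0, 0, 3) the pool is (0, 5, 8)
  proc-D still needs (0, 0, 9) but only (0, 5, 8) is free — short on r1
  proc-H still needs (0, 6, 9) but only (0, 5, 8) is free — short on r2 and r1
Permanently blocked: proc-D and proc-H.


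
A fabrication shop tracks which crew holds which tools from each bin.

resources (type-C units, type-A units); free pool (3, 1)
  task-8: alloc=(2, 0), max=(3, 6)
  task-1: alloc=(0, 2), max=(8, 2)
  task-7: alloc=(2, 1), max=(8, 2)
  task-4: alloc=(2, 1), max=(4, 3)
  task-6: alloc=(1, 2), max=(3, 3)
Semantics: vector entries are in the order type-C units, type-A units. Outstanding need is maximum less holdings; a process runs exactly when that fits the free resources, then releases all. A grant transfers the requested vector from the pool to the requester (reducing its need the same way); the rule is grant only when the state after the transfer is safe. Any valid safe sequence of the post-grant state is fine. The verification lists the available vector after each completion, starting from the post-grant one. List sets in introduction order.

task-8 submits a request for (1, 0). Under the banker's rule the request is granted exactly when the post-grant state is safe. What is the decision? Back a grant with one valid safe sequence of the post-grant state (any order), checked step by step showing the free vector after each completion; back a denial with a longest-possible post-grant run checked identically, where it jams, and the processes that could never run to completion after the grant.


DENY: after the grant no complete ordering would exist.
Key observation: after task-6, task-4 the pool peaks at (5, 4), and each blocked process is short somewhere: task-8 on type-A units; task-1 on type-C units; task-7 on type-C units.
After a pretend grant, a maximal execution: task-6, task-4 — then nothing else fits. Check, step by step:
  pool = (2, 1)
  run task-6 (needs (2, 1), free (2, 1)); after release of (1, 2) the pool is (3, 3)
  run task-4 (needs (2, 2), free (3, 3)); after release of (2, 1) the pool is (5, 4)
  task-8 still needs (0, 6) but only (5, 4) is free — short on type-A units
  task-1 still needs (8, 0) but only (5, 4) is free — short on type-C units
  task-7 still needs (6, 1) but only (5, 4) is free — short on type-C units
Had the request been granted, task-8, task-1 and task-7 could never finish.


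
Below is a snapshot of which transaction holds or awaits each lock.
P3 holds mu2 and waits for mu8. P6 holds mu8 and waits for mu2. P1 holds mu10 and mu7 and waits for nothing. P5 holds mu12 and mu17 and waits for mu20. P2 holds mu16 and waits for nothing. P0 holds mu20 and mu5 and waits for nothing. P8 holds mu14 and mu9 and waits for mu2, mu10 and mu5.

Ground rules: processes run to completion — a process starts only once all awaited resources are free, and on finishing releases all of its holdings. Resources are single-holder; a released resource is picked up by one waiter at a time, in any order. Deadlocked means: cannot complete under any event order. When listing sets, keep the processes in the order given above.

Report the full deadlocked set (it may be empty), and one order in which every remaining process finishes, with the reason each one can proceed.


Deadlocked: P3, P6 and P8.
Key observation: the cycle P3 -> P6 -> P3 can never break — each member waits on the next; P8 waits into the deadlock from upstream.
One completion order for the rest: P0, P1, P2, P5.
Walking it through:
  run P0 (it waits on nothing); releases mu20 and mu5
  run P1 (it waits on nothing); releases mu10 and mu7
  run P2 (it waits on nothing); releases mu16
  P5: everything it awaited (mu20) is free; runs, freeing mu12 and mu17


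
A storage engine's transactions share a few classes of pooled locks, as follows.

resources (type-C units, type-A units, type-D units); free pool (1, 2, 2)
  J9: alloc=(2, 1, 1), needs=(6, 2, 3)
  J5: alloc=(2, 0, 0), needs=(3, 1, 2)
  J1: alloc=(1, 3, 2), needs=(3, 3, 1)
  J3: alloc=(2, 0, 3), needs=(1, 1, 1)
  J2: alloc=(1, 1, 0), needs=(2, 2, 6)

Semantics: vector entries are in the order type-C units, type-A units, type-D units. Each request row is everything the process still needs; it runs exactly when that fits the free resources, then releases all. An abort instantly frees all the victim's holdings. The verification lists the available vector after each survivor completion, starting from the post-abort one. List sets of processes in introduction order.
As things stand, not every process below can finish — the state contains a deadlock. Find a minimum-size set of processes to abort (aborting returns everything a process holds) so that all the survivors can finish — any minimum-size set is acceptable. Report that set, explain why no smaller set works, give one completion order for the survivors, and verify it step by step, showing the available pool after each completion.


The answer: abort J2.
Key observation: no ordering could ever have run J1 before the abort of J2; with (1, 1, 0) back in the pool it fits at step 2.
No smaller set exists: with zero aborts the deadlock remains.
The survivors complete as J3, J1, J5, J9. Check, step by step (starting from the post-abort pool):
  pool = (2, 3, 2)
  run J3 (needs (1, 1, 1), free (2, 3, 2)); after release of (2, 0, 3) the pool is (4, 3, 5)
  run J1 (needs (3, 3, 1), free (4, 3, 5)); after release of (1, 3, 2) the pool is (5, 6, 7)
  run J5 (needs (3, 1, 2), free (5, 6, 7)); after release of (2, 0, 0) the pool is (7, 6, 7)
  run J9 (needs (6, 2, 3), free (7, 6, 7)); after release of (2, 1, 1) the pool is (9, 7, 8)


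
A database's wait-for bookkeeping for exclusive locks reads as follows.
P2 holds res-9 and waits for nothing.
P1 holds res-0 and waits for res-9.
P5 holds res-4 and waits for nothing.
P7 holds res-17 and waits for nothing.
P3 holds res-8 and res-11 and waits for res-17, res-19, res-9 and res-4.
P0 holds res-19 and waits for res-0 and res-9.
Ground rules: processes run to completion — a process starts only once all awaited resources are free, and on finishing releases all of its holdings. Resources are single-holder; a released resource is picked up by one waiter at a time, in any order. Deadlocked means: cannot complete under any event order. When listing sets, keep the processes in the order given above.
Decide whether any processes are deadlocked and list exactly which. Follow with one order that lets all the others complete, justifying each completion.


No process is deadlocked.
Key observation: the waits form no ring: some process can always run, and its releases unblock the others one by one.
A valid finishing order for the others: P2, P5, P7, P1, P0, P3.
Step-by-step check:
  P2: no waits; runs immediately, freeing res-9
  P5: no waits; runs immediately, freeing res-4
  P7: no waits; runs immediately, freeing res-17
  run P1 (all its waits — res-9 — are resolved); releases res-0
  run P0 (all its waits — res-0 and res-9 — are resolved); releases res-19
  run P3 (all its waits — res-17, res-19, res-9 and res-4 — are resolved); releases res-8 and res-11


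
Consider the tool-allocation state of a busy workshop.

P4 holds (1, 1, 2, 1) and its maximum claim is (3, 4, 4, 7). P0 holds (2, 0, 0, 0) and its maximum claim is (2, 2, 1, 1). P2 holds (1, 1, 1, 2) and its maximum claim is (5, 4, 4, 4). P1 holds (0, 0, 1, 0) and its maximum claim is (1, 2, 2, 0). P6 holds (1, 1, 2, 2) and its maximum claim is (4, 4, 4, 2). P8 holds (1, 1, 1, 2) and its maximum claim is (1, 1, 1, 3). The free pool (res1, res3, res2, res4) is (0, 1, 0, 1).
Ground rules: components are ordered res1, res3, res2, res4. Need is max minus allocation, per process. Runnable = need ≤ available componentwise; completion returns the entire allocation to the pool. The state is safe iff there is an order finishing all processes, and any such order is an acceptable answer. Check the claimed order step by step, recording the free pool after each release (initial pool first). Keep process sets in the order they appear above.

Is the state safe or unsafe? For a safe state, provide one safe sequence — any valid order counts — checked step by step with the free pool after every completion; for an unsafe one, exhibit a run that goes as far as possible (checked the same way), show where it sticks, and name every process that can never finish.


The state is UNSAFE.
Key observation: P8, P1, P0 can finish, but then (3, 2, 2, 3) is all there is, and the blocked group's res3 demands exceed it.
The run P8, P1, P0 cannot be extended any further. Walking it through:
  pool = (0, 1, 0, 1)
  run P8 (needs (0, 0, 0, 1), free (0, 1, 0, 1)); after release of (1, 1, 1, 2) the pool is (1, 2, 1, 3)
  run P1 (needs (1, 2, 1, 0), free (1, 2, 1, 3)); after release of (0, 0, 1, 0) the pool is (1, 2, 2, 3)
  run P0 (needs (0, 2, 1, 1), free (1, 2, 2, 3)); after release of (2, 0, 0, 0) the pool is (3, 2, 2, 3)
  P4 cannot run: need (2, 3, 2, 6) vs free (3, 2, 2, 3) (insufficient res3 and res4)
  P2 cannot run: need (4, 3, 3, 2) vs free (3, 2, 2, 3) (insufficient res1, res3 and res2)
  P6 cannot run: need (3, 3, 2, 0) vs free (3, 2, 2, 3) (insufficient res3)
Permanently blocked: P4, P2 and P6.


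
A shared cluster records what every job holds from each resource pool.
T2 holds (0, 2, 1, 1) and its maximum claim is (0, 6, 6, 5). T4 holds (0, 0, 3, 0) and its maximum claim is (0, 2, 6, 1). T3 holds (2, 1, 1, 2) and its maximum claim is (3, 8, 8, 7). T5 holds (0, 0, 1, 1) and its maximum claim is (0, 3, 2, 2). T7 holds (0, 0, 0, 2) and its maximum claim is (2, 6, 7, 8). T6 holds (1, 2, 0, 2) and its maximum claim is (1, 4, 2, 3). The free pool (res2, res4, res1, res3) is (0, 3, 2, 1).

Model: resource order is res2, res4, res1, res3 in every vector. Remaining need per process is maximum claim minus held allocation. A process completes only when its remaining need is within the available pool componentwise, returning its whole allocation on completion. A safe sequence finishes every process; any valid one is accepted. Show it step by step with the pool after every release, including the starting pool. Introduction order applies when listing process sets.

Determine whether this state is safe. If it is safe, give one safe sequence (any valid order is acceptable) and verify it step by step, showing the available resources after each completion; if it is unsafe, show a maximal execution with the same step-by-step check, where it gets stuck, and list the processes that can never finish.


SAFE — a valid safe sequence is T5, T6, T4, T2, T3, T7.
Key observation: the first exact fit in this order is T5 — it needs (0, 3, 1, 1) with (0, 3, 2, 1) free, meeting a requested resource to the last unit.
Verifying each step:
  pool = (0, 3, 2, 1)
  T5 needs (0, 3, 1, 1) <= (0, 3, 2, 1) -> finishes; pool += (0, 0, 1, 1) = (0, 3, 3, 2)
  T6 needs (0, 2, 2, 1) <= (0, 3, 3, 2) -> finishes; pool += (1, 2, 0, 2) = (1, 5, 3, 4)
  T4 needs (0, 2, 3, 1) <= (1, 5, 3, 4) -> finishes; pool += (0, 0, 3, 0) = (1, 5, 6, 4)
  T2 needs (0, 4, 5, 4) <= (1, 5, 6, 4) -> finishes; pool += (0, 2, 1, 1) = (1, 7, 7, 5)
  T3 needs (1, 7, 7, 5) <= (1, 7, 7, 5) -> finishes; pool += (2, 1, 1, 2) = (3, 8, 8, 7)
  T7 needs (2, 6, 7, 6) <= (3, 8, 8, 7) -> finishes; pool += (0, 0, 0, 2) = (3, 8, 8, 9)
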